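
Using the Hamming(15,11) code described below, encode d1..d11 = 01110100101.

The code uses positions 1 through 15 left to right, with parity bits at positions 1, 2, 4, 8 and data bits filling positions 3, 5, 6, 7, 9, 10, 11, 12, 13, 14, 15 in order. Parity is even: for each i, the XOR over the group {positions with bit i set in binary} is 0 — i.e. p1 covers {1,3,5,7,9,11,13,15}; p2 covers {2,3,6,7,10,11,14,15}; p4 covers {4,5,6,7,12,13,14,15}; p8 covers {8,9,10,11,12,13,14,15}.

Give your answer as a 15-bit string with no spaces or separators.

000111110100101

Place data at non-parity positions: p1 p2 0 p4 1 1 1 p8 0 1 0 0 1 0 1
p1 (pos 1,3,5,7,9,11,13,15): XOR of data positions = 0⊕1⊕1⊕0⊕0⊕1⊕1 = 0
p2 (pos 2,3,6,7,10,11,14,15): XOR of data positions = 0⊕1⊕1⊕1⊕0⊕0⊕1 = 0
p4 (pos 4,5,6,7,12,13,14,15): XOR of data positions = 1⊕1⊕1⊕0⊕1⊕0⊕1 = 1
p8 (pos 8,9,10,11,12,13,14,15): XOR of data positions = 0⊕1⊕0⊕0⊕1⊕0⊕1 = 1
Codeword: 000111110100101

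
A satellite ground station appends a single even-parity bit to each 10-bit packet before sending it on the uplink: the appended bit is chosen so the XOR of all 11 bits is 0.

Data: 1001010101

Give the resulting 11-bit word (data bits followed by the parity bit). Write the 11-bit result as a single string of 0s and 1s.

10010101011

XOR of the 10 data bits: 1⊕0⊕0⊕1⊕0⊕1⊕0⊕1⊕0⊕1 = 1
Parity bit = 1 (so all 11 bits XOR to 0).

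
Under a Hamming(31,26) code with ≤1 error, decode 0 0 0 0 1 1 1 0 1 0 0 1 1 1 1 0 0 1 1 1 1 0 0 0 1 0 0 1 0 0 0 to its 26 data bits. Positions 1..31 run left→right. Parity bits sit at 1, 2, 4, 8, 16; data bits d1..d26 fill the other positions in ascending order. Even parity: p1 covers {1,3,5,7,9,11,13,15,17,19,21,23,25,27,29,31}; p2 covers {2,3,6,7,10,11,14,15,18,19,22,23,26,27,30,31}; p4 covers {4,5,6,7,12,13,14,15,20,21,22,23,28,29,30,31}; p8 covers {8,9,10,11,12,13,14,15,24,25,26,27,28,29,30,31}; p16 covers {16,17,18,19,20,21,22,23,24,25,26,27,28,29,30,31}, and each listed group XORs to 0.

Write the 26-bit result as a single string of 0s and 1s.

01111001111011110001001000

s1 (pos 1,3,5,7,9,11,13,15,17,19,21,23,25,27,29,31): 0⊕0⊕1⊕1⊕1⊕0⊕1⊕1⊕0⊕1⊕1⊕0⊕1⊕0⊕0⊕0 = 0
s2 (pos 2,3,6,7,10,11,14,15,18,19,22,23,26,27,30,31): 0⊕0⊕1⊕1⊕0⊕0⊕1⊕1⊕1⊕1⊕0⊕0⊕0⊕0⊕0⊕0 = 0
s4 (pos 4,5,6,7,12,13,14,15,20,21,22,23,28,29,30,31): 0⊕1⊕1⊕1⊕1⊕1⊕1⊕1⊕1⊕1⊕0⊕0⊕1⊕0⊕0⊕0 = 0
s8 (pos 8,9,10,11,12,13,14,15,24,25,26,27,28,29,30,31): 0⊕1⊕0⊕0⊕1⊕1⊕1⊕1⊕0⊕1⊕0⊕0⊕1⊕0⊕0⊕0 = 1
s16 (pos 16,17,18,19,20,21,22,23,24,25,26,27,28,29,30,31): 0⊕0⊕1⊕1⊕1⊕1⊕0⊕0⊕0⊕1⊕0⊕0⊕1⊕0⊕0⊕0 = 0
Syndrome s16…s1 = 01000 → error at position 8.
Flip position 8: 0000111010011110011110001001000 → 0000111110011110011110001001000
Read data bits from positions 3,5,6,7,9,10,11,12,13,14,15,17,18,19,20,21,22,23,24,25,26,27,28,29,30,31: 01111001111011110001001000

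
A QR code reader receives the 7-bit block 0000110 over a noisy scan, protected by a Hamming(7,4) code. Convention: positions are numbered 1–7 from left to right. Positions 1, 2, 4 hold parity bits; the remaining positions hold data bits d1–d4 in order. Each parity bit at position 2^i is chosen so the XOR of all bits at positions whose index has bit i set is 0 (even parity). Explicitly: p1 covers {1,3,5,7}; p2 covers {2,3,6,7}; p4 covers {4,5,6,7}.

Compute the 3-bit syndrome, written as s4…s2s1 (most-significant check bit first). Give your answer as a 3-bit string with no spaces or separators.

011

s1 (pos 1,3,5,7): 0⊕0⊕1⊕0 = 1
s2 (pos 2,3,6,7): 0⊕0⊕1⊕0 = 1
s4 (pos 4,5,6,7): 0⊕1⊕1⊕0 = 0
Syndrome s4…s1 = 011 → error at position 3.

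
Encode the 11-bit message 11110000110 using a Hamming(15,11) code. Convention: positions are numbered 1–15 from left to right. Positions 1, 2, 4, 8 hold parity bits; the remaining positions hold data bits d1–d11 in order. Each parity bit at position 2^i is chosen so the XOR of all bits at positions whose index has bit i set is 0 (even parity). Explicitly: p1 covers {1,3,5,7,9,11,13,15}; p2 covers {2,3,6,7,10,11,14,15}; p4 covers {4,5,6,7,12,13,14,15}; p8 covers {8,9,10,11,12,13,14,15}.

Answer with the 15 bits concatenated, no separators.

001111100000110

Place data at non-parity positions: p1 p2 1 p4 1 1 1 p8 0 0 0 0 1 1 0
p1 (pos 1,3,5,7,9,11,13,15): XOR of data positions = 1⊕1⊕1⊕0⊕0⊕1⊕0 = 0
p2 (pos 2,3,6,7,10,11,14,15): XOR of data positions = 1⊕1⊕1⊕0⊕0⊕1⊕0 = 0
p4 (pos 4,5,6,7,12,13,14,15): XOR of data positions = 1⊕1⊕1⊕0⊕1⊕1⊕0 = 1
p8 (pos 8,9,10,11,12,13,14,15): XOR of data positions = 0⊕0⊕0⊕0⊕1⊕1⊕0 = 0
Codeword: 001111100000110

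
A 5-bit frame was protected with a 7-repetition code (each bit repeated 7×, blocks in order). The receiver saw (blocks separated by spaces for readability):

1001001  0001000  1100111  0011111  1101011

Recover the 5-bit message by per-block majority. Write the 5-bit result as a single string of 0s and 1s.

00111

Block 1 (1001001): 3 ones → 0
Block 2 (0001000): 1 one → 0
Block 3 (1100111): 5 ones → 1
Block 4 (0011111): 5 ones → 1
Block 5 (1101011): 5 ones → 1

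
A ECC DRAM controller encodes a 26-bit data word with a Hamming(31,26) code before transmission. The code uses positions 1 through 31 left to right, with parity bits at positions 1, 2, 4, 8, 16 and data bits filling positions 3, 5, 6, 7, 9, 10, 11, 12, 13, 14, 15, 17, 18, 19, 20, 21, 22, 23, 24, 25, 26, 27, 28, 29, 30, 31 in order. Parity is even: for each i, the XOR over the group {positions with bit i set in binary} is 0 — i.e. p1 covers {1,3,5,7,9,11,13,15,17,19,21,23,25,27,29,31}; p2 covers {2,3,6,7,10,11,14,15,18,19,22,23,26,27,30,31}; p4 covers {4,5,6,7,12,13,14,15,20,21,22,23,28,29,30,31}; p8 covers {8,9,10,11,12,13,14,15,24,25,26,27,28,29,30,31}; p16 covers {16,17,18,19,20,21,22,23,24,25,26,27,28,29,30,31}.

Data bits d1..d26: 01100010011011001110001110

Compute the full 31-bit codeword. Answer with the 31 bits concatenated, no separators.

Place data at non-parity positions: p1 p2 0 p4 1 1 0 p8 0 0 1 0 0 1 1 p16 0 1 1 0 0 1 1 1 0 0 0 1 1 1 0
p1 (pos 1,3,5,7,9,11,13,15,17,19,21,23,25,27,29,31): XOR of data positions = 0⊕1⊕0⊕0⊕1⊕0⊕1⊕0⊕1⊕0⊕1⊕0⊕0⊕1⊕0 = 0
p2 (pos 2,3,6,7,10,11,14,15,18,19,22,23,26,27,30,31): XOR of data positions = 0⊕1⊕0⊕0⊕1⊕1⊕1⊕1⊕1⊕1⊕1⊕0⊕0⊕1⊕0 = 1
p4 (pos 4,5,6,7,12,13,14,15,20,21,22,23,28,29,30,31): XOR of data positions = 1⊕1⊕0⊕0⊕0⊕1⊕1⊕0⊕0⊕1⊕1⊕1⊕1⊕1⊕0 = 1
p8 (pos 8,9,10,11,12,13,14,15,24,25,26,27,28,29,30,31): XOR of data positions = 0⊕0⊕1⊕0⊕0⊕1⊕1⊕1⊕0⊕0⊕0⊕1⊕1⊕1⊕0 = 1
p16 (pos 16,17,18,19,20,21,22,23,24,25,26,27,28,29,30,31): XOR of data positions = 0⊕1⊕1⊕0⊕0⊕1⊕1⊕1⊕0⊕0⊕0⊕1⊕1⊕1⊕0 = 0
Codeword: 0101110100100110011001110001110

0101110100100110011001110001110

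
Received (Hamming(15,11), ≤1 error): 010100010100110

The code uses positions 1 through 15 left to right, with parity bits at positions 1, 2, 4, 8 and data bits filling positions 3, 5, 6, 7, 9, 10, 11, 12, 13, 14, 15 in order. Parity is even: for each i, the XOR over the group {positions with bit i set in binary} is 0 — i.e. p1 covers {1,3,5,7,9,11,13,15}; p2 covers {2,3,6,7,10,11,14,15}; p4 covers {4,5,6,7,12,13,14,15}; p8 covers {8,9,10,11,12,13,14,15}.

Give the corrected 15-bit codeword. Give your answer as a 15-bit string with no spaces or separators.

s1 (pos 1,3,5,7,9,11,13,15): 0⊕0⊕0⊕0⊕0⊕0⊕1⊕0 = 1
s2 (pos 2,3,6,7,10,11,14,15): 1⊕0⊕0⊕0⊕1⊕0⊕1⊕0 = 1
s4 (pos 4,5,6,7,12,13,14,15): 1⊕0⊕0⊕0⊕0⊕1⊕1⊕0 = 1
s8 (pos 8,9,10,11,12,13,14,15): 1⊕0⊕1⊕0⊕0⊕1⊕1⊕0 = 0
Syndrome s8…s1 = 0111 → error at position 7.
Flip position 7: 010100010100110 → 010100110100110

010100110100110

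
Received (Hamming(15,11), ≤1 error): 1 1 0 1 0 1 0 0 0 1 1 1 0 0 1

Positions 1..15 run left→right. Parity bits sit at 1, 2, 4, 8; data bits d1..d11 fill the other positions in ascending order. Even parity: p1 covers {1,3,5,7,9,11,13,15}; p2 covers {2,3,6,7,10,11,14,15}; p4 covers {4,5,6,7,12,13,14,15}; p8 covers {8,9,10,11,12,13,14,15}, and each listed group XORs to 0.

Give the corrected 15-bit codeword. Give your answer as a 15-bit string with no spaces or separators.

s1 (pos 1,3,5,7,9,11,13,15): 1⊕0⊕0⊕0⊕0⊕1⊕0⊕1 = 1
s2 (pos 2,3,6,7,10,11,14,15): 1⊕0⊕1⊕0⊕1⊕1⊕0⊕1 = 1
s4 (pos 4,5,6,7,12,13,14,15): 1⊕0⊕1⊕0⊕1⊕0⊕0⊕1 = 0
s8 (pos 8,9,10,11,12,13,14,15): 0⊕0⊕1⊕1⊕1⊕0⊕0⊕1 = 0
Syndrome s8…s1 = 0011 → error at position 3.
Flip position 3: 110101000111001 → 111101000111001

111101000111001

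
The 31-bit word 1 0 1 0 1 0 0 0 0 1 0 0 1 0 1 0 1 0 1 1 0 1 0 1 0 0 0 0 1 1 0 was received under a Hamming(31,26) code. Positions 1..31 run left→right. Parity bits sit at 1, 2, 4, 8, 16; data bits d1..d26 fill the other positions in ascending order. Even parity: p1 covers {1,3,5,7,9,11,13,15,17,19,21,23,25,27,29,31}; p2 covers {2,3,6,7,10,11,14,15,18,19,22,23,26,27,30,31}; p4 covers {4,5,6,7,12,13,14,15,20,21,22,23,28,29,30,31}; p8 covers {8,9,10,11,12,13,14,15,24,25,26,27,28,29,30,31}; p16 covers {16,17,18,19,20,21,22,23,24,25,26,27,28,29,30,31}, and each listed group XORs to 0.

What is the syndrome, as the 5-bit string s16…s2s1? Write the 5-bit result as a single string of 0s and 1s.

s1 (pos 1,3,5,7,9,11,13,15,17,19,21,23,25,27,29,31): 1⊕1⊕1⊕0⊕0⊕0⊕1⊕1⊕1⊕1⊕0⊕0⊕0⊕0⊕1⊕0 = 0
s2 (pos 2,3,6,7,10,11,14,15,18,19,22,23,26,27,30,31): 0⊕1⊕0⊕0⊕1⊕0⊕0⊕1⊕0⊕1⊕1⊕0⊕0⊕0⊕1⊕0 = 0
s4 (pos 4,5,6,7,12,13,14,15,20,21,22,23,28,29,30,31): 0⊕1⊕0⊕0⊕0⊕1⊕0⊕1⊕1⊕0⊕1⊕0⊕0⊕1⊕1⊕0 = 1
s8 (pos 8,9,10,11,12,13,14,15,24,25,26,27,28,29,30,31): 0⊕0⊕1⊕0⊕0⊕1⊕0⊕1⊕1⊕0⊕0⊕0⊕0⊕1⊕1⊕0 = 0
s16 (pos 16,17,18,19,20,21,22,23,24,25,26,27,28,29,30,31): 0⊕1⊕0⊕1⊕1⊕0⊕1⊕0⊕1⊕0⊕0⊕0⊕0⊕1⊕1⊕0 = 1
Syndrome s16…s1 = 10100 → error at position 20.

10100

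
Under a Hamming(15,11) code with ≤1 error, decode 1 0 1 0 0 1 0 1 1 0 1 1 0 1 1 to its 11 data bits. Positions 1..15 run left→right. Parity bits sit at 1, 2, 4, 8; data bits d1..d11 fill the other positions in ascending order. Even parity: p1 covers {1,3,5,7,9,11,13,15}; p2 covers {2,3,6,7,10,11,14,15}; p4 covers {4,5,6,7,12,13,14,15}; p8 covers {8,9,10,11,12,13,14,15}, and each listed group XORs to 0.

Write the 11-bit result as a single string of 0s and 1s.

00101011011

s1 (pos 1,3,5,7,9,11,13,15): 1⊕1⊕0⊕0⊕1⊕1⊕0⊕1 = 1
s2 (pos 2,3,6,7,10,11,14,15): 0⊕1⊕1⊕0⊕0⊕1⊕1⊕1 = 1
s4 (pos 4,5,6,7,12,13,14,15): 0⊕0⊕1⊕0⊕1⊕0⊕1⊕1 = 0
s8 (pos 8,9,10,11,12,13,14,15): 1⊕1⊕0⊕1⊕1⊕0⊕1⊕1 = 0
Syndrome s8…s1 = 0011 → error at position 3.
Flip position 3: 101001011011011 → 100001011011011
Read data bits from positions 3,5,6,7,9,10,11,12,13,14,15: 00101011011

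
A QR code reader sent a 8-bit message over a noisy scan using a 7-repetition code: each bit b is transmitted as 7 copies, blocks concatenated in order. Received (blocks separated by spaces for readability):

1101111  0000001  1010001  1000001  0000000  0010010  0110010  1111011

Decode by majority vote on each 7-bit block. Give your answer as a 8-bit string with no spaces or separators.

10000001

Block 1 (1101111): 6 ones → 1
Block 2 (0000001): 1 one → 0
Block 3 (1010001): 3 ones → 0
Block 4 (1000001): 2 ones → 0
Block 5 (0000000): 0 ones → 0
Block 6 (0010010): 2 ones → 0
Block 7 (0110010): 3 ones → 0
Block 8 (1111011): 6 ones → 1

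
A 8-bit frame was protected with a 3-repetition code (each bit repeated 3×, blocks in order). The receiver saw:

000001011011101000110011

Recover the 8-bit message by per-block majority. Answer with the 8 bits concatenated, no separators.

Block 1 (000): 0 ones → 0
Block 2 (001): 1 one → 0
Block 3 (011): 2 ones → 1
Block 4 (011): 2 ones → 1
Block 5 (101): 2 ones → 1
Block 6 (000): 0 ones → 0
Block 7 (110): 2 ones → 1
Block 8 (011): 2 ones → 1

00111011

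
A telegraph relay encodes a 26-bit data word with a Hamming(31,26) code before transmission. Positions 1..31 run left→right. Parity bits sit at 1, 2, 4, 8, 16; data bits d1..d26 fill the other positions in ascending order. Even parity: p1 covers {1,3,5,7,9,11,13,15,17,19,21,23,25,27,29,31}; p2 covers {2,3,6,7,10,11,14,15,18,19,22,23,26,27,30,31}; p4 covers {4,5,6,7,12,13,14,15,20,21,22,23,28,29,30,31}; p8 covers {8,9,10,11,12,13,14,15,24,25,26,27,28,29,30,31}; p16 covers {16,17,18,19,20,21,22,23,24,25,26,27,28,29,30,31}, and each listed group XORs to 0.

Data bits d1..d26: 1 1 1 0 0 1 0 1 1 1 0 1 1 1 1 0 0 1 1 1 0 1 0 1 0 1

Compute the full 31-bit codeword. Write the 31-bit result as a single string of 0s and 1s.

0111110101011100111100111010101

Place data at non-parity positions: p1 p2 1 p4 1 1 0 p8 0 1 0 1 1 1 0 p16 1 1 1 1 0 0 1 1 1 0 1 0 1 0 1
p1 (pos 1,3,5,7,9,11,13,15,17,19,21,23,25,27,29,31): XOR of data positions = 1⊕1⊕0⊕0⊕0⊕1⊕0⊕1⊕1⊕0⊕1⊕1⊕1⊕1⊕1 = 0
p2 (pos 2,3,6,7,10,11,14,15,18,19,22,23,26,27,30,31): XOR of data positions = 1⊕1⊕0⊕1⊕0⊕1⊕0⊕1⊕1⊕0⊕1⊕0⊕1⊕0⊕1 = 1
p4 (pos 4,5,6,7,12,13,14,15,20,21,22,23,28,29,30,31): XOR of data positions = 1⊕1⊕0⊕1⊕1⊕1⊕0⊕1⊕0⊕0⊕1⊕0⊕1⊕0⊕1 = 1
p8 (pos 8,9,10,11,12,13,14,15,24,25,26,27,28,29,30,31): XOR of data positions = 0⊕1⊕0⊕1⊕1⊕1⊕0⊕1⊕1⊕0⊕1⊕0⊕1⊕0⊕1 = 1
p16 (pos 16,17,18,19,20,21,22,23,24,25,26,27,28,29,30,31): XOR of data positions = 1⊕1⊕1⊕1⊕0⊕0⊕1⊕1⊕1⊕0⊕1⊕0⊕1⊕0⊕1 = 0
Codeword: 0111110101011100111100111010101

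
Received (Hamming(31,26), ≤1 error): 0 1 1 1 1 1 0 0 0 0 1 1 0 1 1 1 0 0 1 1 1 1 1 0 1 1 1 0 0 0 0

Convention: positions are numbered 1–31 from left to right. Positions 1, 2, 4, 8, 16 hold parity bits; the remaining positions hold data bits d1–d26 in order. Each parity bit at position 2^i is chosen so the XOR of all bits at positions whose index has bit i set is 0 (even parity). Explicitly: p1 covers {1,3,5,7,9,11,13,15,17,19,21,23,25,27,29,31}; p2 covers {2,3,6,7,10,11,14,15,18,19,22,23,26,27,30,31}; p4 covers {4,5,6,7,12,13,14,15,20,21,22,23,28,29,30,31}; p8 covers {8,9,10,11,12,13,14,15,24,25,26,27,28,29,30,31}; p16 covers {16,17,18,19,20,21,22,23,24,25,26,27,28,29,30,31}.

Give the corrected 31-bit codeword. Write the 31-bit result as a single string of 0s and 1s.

0111110000110111001111101100000

s1 (pos 1,3,5,7,9,11,13,15,17,19,21,23,25,27,29,31): 0⊕1⊕1⊕0⊕0⊕1⊕0⊕1⊕0⊕1⊕1⊕1⊕1⊕1⊕0⊕0 = 1
s2 (pos 2,3,6,7,10,11,14,15,18,19,22,23,26,27,30,31): 1⊕1⊕1⊕0⊕0⊕1⊕1⊕1⊕0⊕1⊕1⊕1⊕1⊕1⊕0⊕0 = 1
s4 (pos 4,5,6,7,12,13,14,15,20,21,22,23,28,29,30,31): 1⊕1⊕1⊕0⊕1⊕0⊕1⊕1⊕1⊕1⊕1⊕1⊕0⊕0⊕0⊕0 = 0
s8 (pos 8,9,10,11,12,13,14,15,24,25,26,27,28,29,30,31): 0⊕0⊕0⊕1⊕1⊕0⊕1⊕1⊕0⊕1⊕1⊕1⊕0⊕0⊕0⊕0 = 1
s16 (pos 16,17,18,19,20,21,22,23,24,25,26,27,28,29,30,31): 1⊕0⊕0⊕1⊕1⊕1⊕1⊕1⊕0⊕1⊕1⊕1⊕0⊕0⊕0⊕0 = 1
Syndrome s16…s1 = 11011 → error at position 27.
Flip position 27: 0111110000110111001111101110000 → 0111110000110111001111101100000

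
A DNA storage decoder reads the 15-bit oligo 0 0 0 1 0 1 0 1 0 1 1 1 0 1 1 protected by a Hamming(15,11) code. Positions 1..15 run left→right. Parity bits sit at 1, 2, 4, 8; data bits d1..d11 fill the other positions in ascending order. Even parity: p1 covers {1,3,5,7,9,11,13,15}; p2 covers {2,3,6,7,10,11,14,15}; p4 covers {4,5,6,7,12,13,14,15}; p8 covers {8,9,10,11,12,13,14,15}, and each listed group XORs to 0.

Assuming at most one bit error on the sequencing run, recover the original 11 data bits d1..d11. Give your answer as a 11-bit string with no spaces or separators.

s1 (pos 1,3,5,7,9,11,13,15): 0⊕0⊕0⊕0⊕0⊕1⊕0⊕1 = 0
s2 (pos 2,3,6,7,10,11,14,15): 0⊕0⊕1⊕0⊕1⊕1⊕1⊕1 = 1
s4 (pos 4,5,6,7,12,13,14,15): 1⊕0⊕1⊕0⊕1⊕0⊕1⊕1 = 1
s8 (pos 8,9,10,11,12,13,14,15): 1⊕0⊕1⊕1⊕1⊕0⊕1⊕1 = 0
Syndrome s8…s1 = 0110 → error at position 6.
Flip position 6: 000101010111011 → 000100010111011
Read data bits from positions 3,5,6,7,9,10,11,12,13,14,15: 00000111011

00000111011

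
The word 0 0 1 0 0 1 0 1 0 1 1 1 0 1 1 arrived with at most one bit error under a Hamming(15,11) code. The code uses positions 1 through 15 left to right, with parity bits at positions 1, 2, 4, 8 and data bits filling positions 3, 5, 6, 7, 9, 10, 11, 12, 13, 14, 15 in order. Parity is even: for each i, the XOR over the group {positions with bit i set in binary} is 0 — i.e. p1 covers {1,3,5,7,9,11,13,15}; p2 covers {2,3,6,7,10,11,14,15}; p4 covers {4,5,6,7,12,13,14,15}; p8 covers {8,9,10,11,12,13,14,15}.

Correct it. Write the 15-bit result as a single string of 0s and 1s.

101001010111011

s1 (pos 1,3,5,7,9,11,13,15): 0⊕1⊕0⊕0⊕0⊕1⊕0⊕1 = 1
s2 (pos 2,3,6,7,10,11,14,15): 0⊕1⊕1⊕0⊕1⊕1⊕1⊕1 = 0
s4 (pos 4,5,6,7,12,13,14,15): 0⊕0⊕1⊕0⊕1⊕0⊕1⊕1 = 0
s8 (pos 8,9,10,11,12,13,14,15): 1⊕0⊕1⊕1⊕1⊕0⊕1⊕1 = 0
Syndrome s8…s1 = 0001 → error at position 1.
Flip position 1: 001001010111011 → 101001010111011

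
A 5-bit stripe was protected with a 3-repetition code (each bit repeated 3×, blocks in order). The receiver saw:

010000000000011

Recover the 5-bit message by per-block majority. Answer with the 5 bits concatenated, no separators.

Block 1 (010): 1 one → 0
Block 2 (000): 0 ones → 0
Block 3 (000): 0 ones → 0
Block 4 (000): 0 ones → 0
Block 5 (011): 2 ones → 1

00001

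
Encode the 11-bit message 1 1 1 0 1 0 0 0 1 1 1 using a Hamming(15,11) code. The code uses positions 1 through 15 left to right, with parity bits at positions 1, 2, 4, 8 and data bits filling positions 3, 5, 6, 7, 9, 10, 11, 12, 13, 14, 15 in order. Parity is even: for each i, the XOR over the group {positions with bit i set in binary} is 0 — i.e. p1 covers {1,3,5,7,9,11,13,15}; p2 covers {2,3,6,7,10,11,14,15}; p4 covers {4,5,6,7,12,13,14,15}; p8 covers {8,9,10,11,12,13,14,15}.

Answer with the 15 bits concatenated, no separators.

101111001000111

Place data at non-parity positions: p1 p2 1 p4 1 1 0 p8 1 0 0 0 1 1 1
p1 (pos 1,3,5,7,9,11,13,15): XOR of data positions = 1⊕1⊕0⊕1⊕0⊕1⊕1 = 1
p2 (pos 2,3,6,7,10,11,14,15): XOR of data positions = 1⊕1⊕0⊕0⊕0⊕1⊕1 = 0
p4 (pos 4,5,6,7,12,13,14,15): XOR of data positions = 1⊕1⊕0⊕0⊕1⊕1⊕1 = 1
p8 (pos 8,9,10,11,12,13,14,15): XOR of data positions = 1⊕0⊕0⊕0⊕1⊕1⊕1 = 0
Codeword: 101111001000111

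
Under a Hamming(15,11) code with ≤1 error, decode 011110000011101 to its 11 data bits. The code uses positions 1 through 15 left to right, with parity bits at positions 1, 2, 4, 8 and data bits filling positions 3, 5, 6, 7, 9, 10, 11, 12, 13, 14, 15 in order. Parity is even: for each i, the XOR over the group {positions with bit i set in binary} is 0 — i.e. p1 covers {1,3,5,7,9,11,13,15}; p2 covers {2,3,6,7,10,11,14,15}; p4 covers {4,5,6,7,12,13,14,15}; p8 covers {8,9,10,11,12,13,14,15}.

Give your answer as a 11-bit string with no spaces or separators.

10000011101

s1 (pos 1,3,5,7,9,11,13,15): 0⊕1⊕1⊕0⊕0⊕1⊕1⊕1 = 1
s2 (pos 2,3,6,7,10,11,14,15): 1⊕1⊕0⊕0⊕0⊕1⊕0⊕1 = 0
s4 (pos 4,5,6,7,12,13,14,15): 1⊕1⊕0⊕0⊕1⊕1⊕0⊕1 = 1
s8 (pos 8,9,10,11,12,13,14,15): 0⊕0⊕0⊕1⊕1⊕1⊕0⊕1 = 0
Syndrome s8…s1 = 0101 → error at position 5.
Flip position 5: 011110000011101 → 011100000011101
Read data bits from positions 3,5,6,7,9,10,11,12,13,14,15: 10000011101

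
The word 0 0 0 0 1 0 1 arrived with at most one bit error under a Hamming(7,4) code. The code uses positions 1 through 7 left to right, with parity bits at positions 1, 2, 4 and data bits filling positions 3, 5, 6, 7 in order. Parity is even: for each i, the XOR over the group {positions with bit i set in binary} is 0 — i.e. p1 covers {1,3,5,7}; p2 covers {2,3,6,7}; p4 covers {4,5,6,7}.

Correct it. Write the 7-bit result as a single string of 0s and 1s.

0100101

s1 (pos 1,3,5,7): 0⊕0⊕1⊕1 = 0
s2 (pos 2,3,6,7): 0⊕0⊕0⊕1 = 1
s4 (pos 4,5,6,7): 0⊕1⊕0⊕1 = 0
Syndrome s4…s1 = 010 → error at position 2.
Flip position 2: 0000101 → 0100101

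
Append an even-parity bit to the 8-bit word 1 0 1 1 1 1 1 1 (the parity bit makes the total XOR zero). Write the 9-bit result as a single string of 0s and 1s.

XOR of the 8 data bits: 1⊕0⊕1⊕1⊕1⊕1⊕1⊕1 = 1
Parity bit = 1 (so all 9 bits XOR to 0).

101111111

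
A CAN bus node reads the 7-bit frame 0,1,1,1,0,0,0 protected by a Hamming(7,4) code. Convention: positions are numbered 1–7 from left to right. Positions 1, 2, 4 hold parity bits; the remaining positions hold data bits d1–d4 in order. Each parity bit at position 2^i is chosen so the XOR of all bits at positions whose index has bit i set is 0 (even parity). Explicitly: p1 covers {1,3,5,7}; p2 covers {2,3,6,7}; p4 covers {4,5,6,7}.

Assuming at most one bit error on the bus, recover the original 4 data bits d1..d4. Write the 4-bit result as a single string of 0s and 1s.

1100

s1 (pos 1,3,5,7): 0⊕1⊕0⊕0 = 1
s2 (pos 2,3,6,7): 1⊕1⊕0⊕0 = 0
s4 (pos 4,5,6,7): 1⊕0⊕0⊕0 = 1
Syndrome s4…s1 = 101 → error at position 5.
Flip position 5: 0111000 → 0111100
Read data bits from positions 3,5,6,7: 1100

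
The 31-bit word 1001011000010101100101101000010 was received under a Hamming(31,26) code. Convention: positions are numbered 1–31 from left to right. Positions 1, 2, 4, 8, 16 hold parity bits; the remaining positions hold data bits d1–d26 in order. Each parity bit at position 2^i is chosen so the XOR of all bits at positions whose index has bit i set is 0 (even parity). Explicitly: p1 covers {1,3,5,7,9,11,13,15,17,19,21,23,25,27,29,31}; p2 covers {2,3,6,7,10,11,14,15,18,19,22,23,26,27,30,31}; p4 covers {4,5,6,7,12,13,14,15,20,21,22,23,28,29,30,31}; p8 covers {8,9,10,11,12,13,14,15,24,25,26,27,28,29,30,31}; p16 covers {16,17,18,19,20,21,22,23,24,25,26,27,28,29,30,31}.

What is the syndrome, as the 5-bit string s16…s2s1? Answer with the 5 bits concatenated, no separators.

s1 (pos 1,3,5,7,9,11,13,15,17,19,21,23,25,27,29,31): 1⊕0⊕0⊕1⊕0⊕0⊕0⊕0⊕1⊕0⊕0⊕1⊕1⊕0⊕0⊕0 = 1
s2 (pos 2,3,6,7,10,11,14,15,18,19,22,23,26,27,30,31): 0⊕0⊕1⊕1⊕0⊕0⊕1⊕0⊕0⊕0⊕1⊕1⊕0⊕0⊕1⊕0 = 0
s4 (pos 4,5,6,7,12,13,14,15,20,21,22,23,28,29,30,31): 1⊕0⊕1⊕1⊕1⊕0⊕1⊕0⊕1⊕0⊕1⊕1⊕0⊕0⊕1⊕0 = 1
s8 (pos 8,9,10,11,12,13,14,15,24,25,26,27,28,29,30,31): 0⊕0⊕0⊕0⊕1⊕0⊕1⊕0⊕0⊕1⊕0⊕0⊕0⊕0⊕1⊕0 = 0
s16 (pos 16,17,18,19,20,21,22,23,24,25,26,27,28,29,30,31): 1⊕1⊕0⊕0⊕1⊕0⊕1⊕1⊕0⊕1⊕0⊕0⊕0⊕0⊕1⊕0 = 1
Syndrome s16…s1 = 10101 → error at position 21.

10101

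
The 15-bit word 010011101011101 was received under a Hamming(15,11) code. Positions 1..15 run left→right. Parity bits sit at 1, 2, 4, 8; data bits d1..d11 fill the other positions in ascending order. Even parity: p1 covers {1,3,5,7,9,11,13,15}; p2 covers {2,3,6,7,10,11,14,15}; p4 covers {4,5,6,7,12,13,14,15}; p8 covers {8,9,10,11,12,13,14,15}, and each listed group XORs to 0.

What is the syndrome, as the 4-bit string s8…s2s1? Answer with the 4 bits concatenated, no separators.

s1 (pos 1,3,5,7,9,11,13,15): 0⊕0⊕1⊕1⊕1⊕1⊕1⊕1 = 0
s2 (pos 2,3,6,7,10,11,14,15): 1⊕0⊕1⊕1⊕0⊕1⊕0⊕1 = 1
s4 (pos 4,5,6,7,12,13,14,15): 0⊕1⊕1⊕1⊕1⊕1⊕0⊕1 = 0
s8 (pos 8,9,10,11,12,13,14,15): 0⊕1⊕0⊕1⊕1⊕1⊕0⊕1 = 1
Syndrome s8…s1 = 1010 → error at position 10.

1010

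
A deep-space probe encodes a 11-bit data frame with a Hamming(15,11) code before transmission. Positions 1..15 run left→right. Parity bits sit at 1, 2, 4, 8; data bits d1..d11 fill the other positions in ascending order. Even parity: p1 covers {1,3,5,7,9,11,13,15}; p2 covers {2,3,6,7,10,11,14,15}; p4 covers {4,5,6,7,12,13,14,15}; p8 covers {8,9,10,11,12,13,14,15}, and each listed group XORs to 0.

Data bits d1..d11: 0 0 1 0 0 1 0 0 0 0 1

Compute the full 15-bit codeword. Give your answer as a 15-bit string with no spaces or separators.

Place data at non-parity positions: p1 p2 0 p4 0 1 0 p8 0 1 0 0 0 0 1
p1 (pos 1,3,5,7,9,11,13,15): XOR of data positions = 0⊕0⊕0⊕0⊕0⊕0⊕1 = 1
p2 (pos 2,3,6,7,10,11,14,15): XOR of data positions = 0⊕1⊕0⊕1⊕0⊕0⊕1 = 1
p4 (pos 4,5,6,7,12,13,14,15): XOR of data positions = 0⊕1⊕0⊕0⊕0⊕0⊕1 = 0
p8 (pos 8,9,10,11,12,13,14,15): XOR of data positions = 0⊕1⊕0⊕0⊕0⊕0⊕1 = 0
Codeword: 110001000100001

110001000100001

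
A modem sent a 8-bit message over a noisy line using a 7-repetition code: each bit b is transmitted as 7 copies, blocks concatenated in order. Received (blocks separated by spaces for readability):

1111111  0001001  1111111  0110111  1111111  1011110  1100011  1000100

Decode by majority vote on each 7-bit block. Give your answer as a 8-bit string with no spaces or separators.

10111110

Block 1 (1111111): 7 ones → 1
Block 2 (0001001): 2 ones → 0
Block 3 (1111111): 7 ones → 1
Block 4 (0110111): 5 ones → 1
Block 5 (1111111): 7 ones → 1
Block 6 (1011110): 5 ones → 1
Block 7 (1100011): 4 ones → 1
Block 8 (1000100): 2 ones → 0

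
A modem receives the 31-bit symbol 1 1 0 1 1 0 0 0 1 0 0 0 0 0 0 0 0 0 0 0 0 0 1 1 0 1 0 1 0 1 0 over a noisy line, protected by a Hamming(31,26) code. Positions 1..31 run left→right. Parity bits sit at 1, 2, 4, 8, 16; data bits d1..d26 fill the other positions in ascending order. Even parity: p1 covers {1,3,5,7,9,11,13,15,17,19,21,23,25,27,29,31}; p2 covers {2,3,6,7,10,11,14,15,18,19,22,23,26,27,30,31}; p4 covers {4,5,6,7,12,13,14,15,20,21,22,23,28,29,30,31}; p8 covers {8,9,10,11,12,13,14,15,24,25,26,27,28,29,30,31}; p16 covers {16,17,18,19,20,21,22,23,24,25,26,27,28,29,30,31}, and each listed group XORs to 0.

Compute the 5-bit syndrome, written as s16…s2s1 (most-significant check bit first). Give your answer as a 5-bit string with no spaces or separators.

11100

s1 (pos 1,3,5,7,9,11,13,15,17,19,21,23,25,27,29,31): 1⊕0⊕1⊕0⊕1⊕0⊕0⊕0⊕0⊕0⊕0⊕1⊕0⊕0⊕0⊕0 = 0
s2 (pos 2,3,6,7,10,11,14,15,18,19,22,23,26,27,30,31): 1⊕0⊕0⊕0⊕0⊕0⊕0⊕0⊕0⊕0⊕0⊕1⊕1⊕0⊕1⊕0 = 0
s4 (pos 4,5,6,7,12,13,14,15,20,21,22,23,28,29,30,31): 1⊕1⊕0⊕0⊕0⊕0⊕0⊕0⊕0⊕0⊕0⊕1⊕1⊕0⊕1⊕0 = 1
s8 (pos 8,9,10,11,12,13,14,15,24,25,26,27,28,29,30,31): 0⊕1⊕0⊕0⊕0⊕0⊕0⊕0⊕1⊕0⊕1⊕0⊕1⊕0⊕1⊕0 = 1
s16 (pos 16,17,18,19,20,21,22,23,24,25,26,27,28,29,30,31): 0⊕0⊕0⊕0⊕0⊕0⊕0⊕1⊕1⊕0⊕1⊕0⊕1⊕0⊕1⊕0 = 1
Syndrome s16…s1 = 11100 → error at position 28.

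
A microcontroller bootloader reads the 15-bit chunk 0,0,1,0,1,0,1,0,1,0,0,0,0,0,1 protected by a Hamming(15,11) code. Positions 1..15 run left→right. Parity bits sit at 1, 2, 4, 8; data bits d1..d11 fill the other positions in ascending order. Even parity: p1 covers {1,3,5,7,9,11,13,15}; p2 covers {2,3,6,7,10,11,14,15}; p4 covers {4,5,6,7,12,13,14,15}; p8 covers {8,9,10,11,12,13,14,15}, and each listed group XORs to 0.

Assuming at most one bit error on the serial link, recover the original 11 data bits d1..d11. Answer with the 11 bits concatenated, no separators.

s1 (pos 1,3,5,7,9,11,13,15): 0⊕1⊕1⊕1⊕1⊕0⊕0⊕1 = 1
s2 (pos 2,3,6,7,10,11,14,15): 0⊕1⊕0⊕1⊕0⊕0⊕0⊕1 = 1
s4 (pos 4,5,6,7,12,13,14,15): 0⊕1⊕0⊕1⊕0⊕0⊕0⊕1 = 1
s8 (pos 8,9,10,11,12,13,14,15): 0⊕1⊕0⊕0⊕0⊕0⊕0⊕1 = 0
Syndrome s8…s1 = 0111 → error at position 7.
Flip position 7: 001010101000001 → 001010001000001
Read data bits from positions 3,5,6,7,9,10,11,12,13,14,15: 11001000001

11001000001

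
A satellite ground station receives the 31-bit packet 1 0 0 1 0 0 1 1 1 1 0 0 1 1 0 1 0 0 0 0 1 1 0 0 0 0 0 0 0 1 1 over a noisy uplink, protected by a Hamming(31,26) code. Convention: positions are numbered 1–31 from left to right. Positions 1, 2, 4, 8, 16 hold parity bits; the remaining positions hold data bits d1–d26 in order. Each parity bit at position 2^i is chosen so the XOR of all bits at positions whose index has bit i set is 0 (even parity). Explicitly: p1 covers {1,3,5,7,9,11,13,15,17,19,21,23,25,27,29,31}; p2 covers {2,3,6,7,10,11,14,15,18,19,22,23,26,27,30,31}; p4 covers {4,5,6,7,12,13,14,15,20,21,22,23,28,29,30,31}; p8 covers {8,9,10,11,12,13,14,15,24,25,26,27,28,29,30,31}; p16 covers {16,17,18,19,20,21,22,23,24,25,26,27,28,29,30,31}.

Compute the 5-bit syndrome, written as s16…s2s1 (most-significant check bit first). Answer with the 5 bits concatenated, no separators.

11000

s1 (pos 1,3,5,7,9,11,13,15,17,19,21,23,25,27,29,31): 1⊕0⊕0⊕1⊕1⊕0⊕1⊕0⊕0⊕0⊕1⊕0⊕0⊕0⊕0⊕1 = 0
s2 (pos 2,3,6,7,10,11,14,15,18,19,22,23,26,27,30,31): 0⊕0⊕0⊕1⊕1⊕0⊕1⊕0⊕0⊕0⊕1⊕0⊕0⊕0⊕1⊕1 = 0
s4 (pos 4,5,6,7,12,13,14,15,20,21,22,23,28,29,30,31): 1⊕0⊕0⊕1⊕0⊕1⊕1⊕0⊕0⊕1⊕1⊕0⊕0⊕0⊕1⊕1 = 0
s8 (pos 8,9,10,11,12,13,14,15,24,25,26,27,28,29,30,31): 1⊕1⊕1⊕0⊕0⊕1⊕1⊕0⊕0⊕0⊕0⊕0⊕0⊕0⊕1⊕1 = 1
s16 (pos 16,17,18,19,20,21,22,23,24,25,26,27,28,29,30,31): 1⊕0⊕0⊕0⊕0⊕1⊕1⊕0⊕0⊕0⊕0⊕0⊕0⊕0⊕1⊕1 = 1
Syndrome s16…s1 = 11000 → error at position 24.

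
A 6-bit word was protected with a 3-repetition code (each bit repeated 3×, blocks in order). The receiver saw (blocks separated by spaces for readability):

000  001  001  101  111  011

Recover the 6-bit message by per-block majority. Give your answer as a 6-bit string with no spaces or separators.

000111

Block 1 (000): 0 ones → 0
Block 2 (001): 1 one → 0
Block 3 (001): 1 one → 0
Block 4 (101): 2 ones → 1
Block 5 (111): 3 ones → 1
Block 6 (011): 2 ones → 1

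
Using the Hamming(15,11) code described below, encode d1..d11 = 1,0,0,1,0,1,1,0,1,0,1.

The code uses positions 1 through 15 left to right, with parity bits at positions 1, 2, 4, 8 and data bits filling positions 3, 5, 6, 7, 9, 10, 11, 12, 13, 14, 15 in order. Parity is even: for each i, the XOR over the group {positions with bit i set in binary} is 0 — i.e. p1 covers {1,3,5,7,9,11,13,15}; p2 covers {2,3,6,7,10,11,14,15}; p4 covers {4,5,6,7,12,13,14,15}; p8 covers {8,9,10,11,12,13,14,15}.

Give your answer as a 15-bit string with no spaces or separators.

Place data at non-parity positions: p1 p2 1 p4 0 0 1 p8 0 1 1 0 1 0 1
p1 (pos 1,3,5,7,9,11,13,15): XOR of data positions = 1⊕0⊕1⊕0⊕1⊕1⊕1 = 1
p2 (pos 2,3,6,7,10,11,14,15): XOR of data positions = 1⊕0⊕1⊕1⊕1⊕0⊕1 = 1
p4 (pos 4,5,6,7,12,13,14,15): XOR of data positions = 0⊕0⊕1⊕0⊕1⊕0⊕1 = 1
p8 (pos 8,9,10,11,12,13,14,15): XOR of data positions = 0⊕1⊕1⊕0⊕1⊕0⊕1 = 0
Codeword: 111100100110101

111100100110101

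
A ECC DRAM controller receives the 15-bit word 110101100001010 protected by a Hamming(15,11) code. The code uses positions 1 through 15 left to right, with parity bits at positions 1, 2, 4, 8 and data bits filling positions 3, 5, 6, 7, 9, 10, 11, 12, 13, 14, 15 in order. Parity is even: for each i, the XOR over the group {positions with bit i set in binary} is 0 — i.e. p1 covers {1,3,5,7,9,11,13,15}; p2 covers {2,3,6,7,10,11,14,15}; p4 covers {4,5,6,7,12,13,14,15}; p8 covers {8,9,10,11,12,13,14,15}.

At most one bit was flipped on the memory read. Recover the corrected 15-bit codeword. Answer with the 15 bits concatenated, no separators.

s1 (pos 1,3,5,7,9,11,13,15): 1⊕0⊕0⊕1⊕0⊕0⊕0⊕0 = 0
s2 (pos 2,3,6,7,10,11,14,15): 1⊕0⊕1⊕1⊕0⊕0⊕1⊕0 = 0
s4 (pos 4,5,6,7,12,13,14,15): 1⊕0⊕1⊕1⊕1⊕0⊕1⊕0 = 1
s8 (pos 8,9,10,11,12,13,14,15): 0⊕0⊕0⊕0⊕1⊕0⊕1⊕0 = 0
Syndrome s8…s1 = 0100 → error at position 4.
Flip position 4: 110101100001010 → 110001100001010

110001100001010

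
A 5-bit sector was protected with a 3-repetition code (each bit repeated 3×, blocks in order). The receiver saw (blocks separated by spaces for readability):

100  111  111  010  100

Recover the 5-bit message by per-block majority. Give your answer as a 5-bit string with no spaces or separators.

01100

Block 1 (100): 1 one → 0
Block 2 (111): 3 ones → 1
Block 3 (111): 3 ones → 1
Block 4 (010): 1 one → 0
Block 5 (100): 1 one → 0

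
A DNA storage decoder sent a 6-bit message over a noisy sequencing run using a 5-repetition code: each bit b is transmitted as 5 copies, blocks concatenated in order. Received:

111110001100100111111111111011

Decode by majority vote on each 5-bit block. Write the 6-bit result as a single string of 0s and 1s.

100111

Block 1 (11111): 5 ones → 1
Block 2 (00011): 2 ones → 0
Block 3 (00100): 1 one → 0
Block 4 (11111): 5 ones → 1
Block 5 (11111): 5 ones → 1
Block 6 (11011): 4 ones → 1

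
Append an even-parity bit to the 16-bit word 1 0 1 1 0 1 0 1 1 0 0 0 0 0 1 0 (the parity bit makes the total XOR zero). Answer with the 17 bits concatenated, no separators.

XOR of the 16 data bits: 1⊕0⊕1⊕1⊕0⊕1⊕0⊕1⊕1⊕0⊕0⊕0⊕0⊕0⊕1⊕0 = 1
Parity bit = 1 (so all 17 bits XOR to 0).

10110101100000101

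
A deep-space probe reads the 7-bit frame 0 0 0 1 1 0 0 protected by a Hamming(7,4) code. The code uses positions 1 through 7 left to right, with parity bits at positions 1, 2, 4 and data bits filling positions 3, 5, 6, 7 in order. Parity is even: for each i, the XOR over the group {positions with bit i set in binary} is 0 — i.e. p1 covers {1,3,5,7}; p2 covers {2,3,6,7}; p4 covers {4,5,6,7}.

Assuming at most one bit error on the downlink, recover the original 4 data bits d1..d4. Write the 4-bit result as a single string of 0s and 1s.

s1 (pos 1,3,5,7): 0⊕0⊕1⊕0 = 1
s2 (pos 2,3,6,7): 0⊕0⊕0⊕0 = 0
s4 (pos 4,5,6,7): 1⊕1⊕0⊕0 = 0
Syndrome s4…s1 = 001 → error at position 1.
Flip position 1: 0001100 → 1001100
Read data bits from positions 3,5,6,7: 0100

0100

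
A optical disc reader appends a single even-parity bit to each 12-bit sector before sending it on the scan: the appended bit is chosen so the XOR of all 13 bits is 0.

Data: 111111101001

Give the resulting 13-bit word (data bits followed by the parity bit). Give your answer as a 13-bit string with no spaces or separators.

1111111010011

XOR of the 12 data bits: 1⊕1⊕1⊕1⊕1⊕1⊕1⊕0⊕1⊕0⊕0⊕1 = 1
Parity bit = 1 (so all 13 bits XOR to 0).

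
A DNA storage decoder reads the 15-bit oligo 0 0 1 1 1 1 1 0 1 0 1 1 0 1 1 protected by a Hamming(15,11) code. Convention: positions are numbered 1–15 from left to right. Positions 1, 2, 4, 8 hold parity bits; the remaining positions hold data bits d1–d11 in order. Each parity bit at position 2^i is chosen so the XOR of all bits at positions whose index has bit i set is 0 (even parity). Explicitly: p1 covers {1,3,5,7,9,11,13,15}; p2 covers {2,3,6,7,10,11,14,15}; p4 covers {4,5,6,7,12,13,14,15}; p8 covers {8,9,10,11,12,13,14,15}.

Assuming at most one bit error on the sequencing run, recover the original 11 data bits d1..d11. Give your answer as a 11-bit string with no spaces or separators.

11111010011

s1 (pos 1,3,5,7,9,11,13,15): 0⊕1⊕1⊕1⊕1⊕1⊕0⊕1 = 0
s2 (pos 2,3,6,7,10,11,14,15): 0⊕1⊕1⊕1⊕0⊕1⊕1⊕1 = 0
s4 (pos 4,5,6,7,12,13,14,15): 1⊕1⊕1⊕1⊕1⊕0⊕1⊕1 = 1
s8 (pos 8,9,10,11,12,13,14,15): 0⊕1⊕0⊕1⊕1⊕0⊕1⊕1 = 1
Syndrome s8…s1 = 1100 → error at position 12.
Flip position 12: 001111101011011 → 001111101010011
Read data bits from positions 3,5,6,7,9,10,11,12,13,14,15: 11111010011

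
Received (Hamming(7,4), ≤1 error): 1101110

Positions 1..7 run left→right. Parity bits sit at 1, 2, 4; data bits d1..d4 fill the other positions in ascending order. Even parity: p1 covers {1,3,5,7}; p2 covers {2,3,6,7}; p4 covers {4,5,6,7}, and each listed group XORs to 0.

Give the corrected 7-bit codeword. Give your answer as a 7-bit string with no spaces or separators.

s1 (pos 1,3,5,7): 1⊕0⊕1⊕0 = 0
s2 (pos 2,3,6,7): 1⊕0⊕1⊕0 = 0
s4 (pos 4,5,6,7): 1⊕1⊕1⊕0 = 1
Syndrome s4…s1 = 100 → error at position 4.
Flip position 4: 1101110 → 1100110

1100110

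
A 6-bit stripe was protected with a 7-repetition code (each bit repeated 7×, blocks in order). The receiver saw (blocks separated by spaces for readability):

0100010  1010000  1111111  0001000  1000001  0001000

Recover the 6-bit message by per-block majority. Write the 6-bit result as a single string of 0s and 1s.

Block 1 (0100010): 2 ones → 0
Block 2 (1010000): 2 ones → 0
Block 3 (1111111): 7 ones → 1
Block 4 (0001000): 1 one → 0
Block 5 (1000001): 2 ones → 0
Block 6 (0001000): 1 one → 0

001000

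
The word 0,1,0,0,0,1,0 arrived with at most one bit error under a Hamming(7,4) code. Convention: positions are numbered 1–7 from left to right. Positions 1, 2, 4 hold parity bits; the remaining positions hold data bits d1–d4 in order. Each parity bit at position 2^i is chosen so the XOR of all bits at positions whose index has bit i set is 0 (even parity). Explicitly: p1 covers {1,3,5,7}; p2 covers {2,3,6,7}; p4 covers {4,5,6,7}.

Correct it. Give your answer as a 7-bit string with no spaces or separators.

0101010

s1 (pos 1,3,5,7): 0⊕0⊕0⊕0 = 0
s2 (pos 2,3,6,7): 1⊕0⊕1⊕0 = 0
s4 (pos 4,5,6,7): 0⊕0⊕1⊕0 = 1
Syndrome s4…s1 = 100 → error at position 4.
Flip position 4: 0100010 → 0101010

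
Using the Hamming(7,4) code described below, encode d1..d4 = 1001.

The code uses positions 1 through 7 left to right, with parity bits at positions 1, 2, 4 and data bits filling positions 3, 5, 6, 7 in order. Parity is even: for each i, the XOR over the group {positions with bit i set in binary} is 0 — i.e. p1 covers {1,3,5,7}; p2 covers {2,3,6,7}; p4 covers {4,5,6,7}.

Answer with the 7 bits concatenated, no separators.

Place data at non-parity positions: p1 p2 1 p4 0 0 1
p1 (pos 1,3,5,7): XOR of data positions = 1⊕0⊕1 = 0
p2 (pos 2,3,6,7): XOR of data positions = 1⊕0⊕1 = 0
p4 (pos 4,5,6,7): XOR of data positions = 0⊕0⊕1 = 1
Codeword: 0011001

0011001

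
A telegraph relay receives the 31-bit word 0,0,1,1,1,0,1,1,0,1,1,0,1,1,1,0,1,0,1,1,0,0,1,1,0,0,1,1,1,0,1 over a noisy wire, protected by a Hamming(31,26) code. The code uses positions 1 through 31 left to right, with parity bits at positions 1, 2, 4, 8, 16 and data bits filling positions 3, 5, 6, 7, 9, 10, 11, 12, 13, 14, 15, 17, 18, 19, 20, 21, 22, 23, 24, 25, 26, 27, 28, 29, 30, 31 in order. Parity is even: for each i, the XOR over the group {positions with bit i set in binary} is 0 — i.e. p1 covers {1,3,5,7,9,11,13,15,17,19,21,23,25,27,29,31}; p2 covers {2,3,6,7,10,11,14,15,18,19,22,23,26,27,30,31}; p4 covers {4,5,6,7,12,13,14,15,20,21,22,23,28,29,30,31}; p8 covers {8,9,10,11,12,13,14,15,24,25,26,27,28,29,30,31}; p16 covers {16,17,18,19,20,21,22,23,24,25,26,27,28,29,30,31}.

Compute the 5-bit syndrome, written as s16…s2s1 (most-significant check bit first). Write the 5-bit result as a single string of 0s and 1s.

s1 (pos 1,3,5,7,9,11,13,15,17,19,21,23,25,27,29,31): 0⊕1⊕1⊕1⊕0⊕1⊕1⊕1⊕1⊕1⊕0⊕1⊕0⊕1⊕1⊕1 = 0
s2 (pos 2,3,6,7,10,11,14,15,18,19,22,23,26,27,30,31): 0⊕1⊕0⊕1⊕1⊕1⊕1⊕1⊕0⊕1⊕0⊕1⊕0⊕1⊕0⊕1 = 0
s4 (pos 4,5,6,7,12,13,14,15,20,21,22,23,28,29,30,31): 1⊕1⊕0⊕1⊕0⊕1⊕1⊕1⊕1⊕0⊕0⊕1⊕1⊕1⊕0⊕1 = 1
s8 (pos 8,9,10,11,12,13,14,15,24,25,26,27,28,29,30,31): 1⊕0⊕1⊕1⊕0⊕1⊕1⊕1⊕1⊕0⊕0⊕1⊕1⊕1⊕0⊕1 = 1
s16 (pos 16,17,18,19,20,21,22,23,24,25,26,27,28,29,30,31): 0⊕1⊕0⊕1⊕1⊕0⊕0⊕1⊕1⊕0⊕0⊕1⊕1⊕1⊕0⊕1 = 1
Syndrome s16…s1 = 11100 → error at position 28.

11100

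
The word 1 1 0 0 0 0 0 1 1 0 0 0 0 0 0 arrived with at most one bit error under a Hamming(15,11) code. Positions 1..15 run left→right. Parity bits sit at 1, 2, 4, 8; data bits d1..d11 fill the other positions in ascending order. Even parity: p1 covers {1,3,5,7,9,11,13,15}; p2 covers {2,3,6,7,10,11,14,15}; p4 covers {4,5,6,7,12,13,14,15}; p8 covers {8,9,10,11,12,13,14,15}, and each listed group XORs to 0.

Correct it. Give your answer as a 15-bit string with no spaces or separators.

s1 (pos 1,3,5,7,9,11,13,15): 1⊕0⊕0⊕0⊕1⊕0⊕0⊕0 = 0
s2 (pos 2,3,6,7,10,11,14,15): 1⊕0⊕0⊕0⊕0⊕0⊕0⊕0 = 1
s4 (pos 4,5,6,7,12,13,14,15): 0⊕0⊕0⊕0⊕0⊕0⊕0⊕0 = 0
s8 (pos 8,9,10,11,12,13,14,15): 1⊕1⊕0⊕0⊕0⊕0⊕0⊕0 = 0
Syndrome s8…s1 = 0010 → error at position 2.
Flip position 2: 110000011000000 → 100000011000000

100000011000000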